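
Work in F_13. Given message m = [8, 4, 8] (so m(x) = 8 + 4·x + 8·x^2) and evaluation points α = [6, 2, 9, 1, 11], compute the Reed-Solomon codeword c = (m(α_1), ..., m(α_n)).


c = [8, 9, 3, 7, 6]

Message polynomial: m(x) = 8 + 4·x + 8·x^2 (mod 13).
For each evaluation point α_i, compute m(α_i) mod 13:
  α_1 = 6: Horner steps 8 → 0 → 8, so m(6) = 8.
  α_2 = 2: Horner steps 8 → 7 → 9, so m(2) = 9.
  α_3 = 9: Horner steps 8 → 11 → 3, so m(9) = 3.
  α_4 = 1: Horner steps 8 → 12 → 7, so m(1) = 7.
  α_5 = 11: Horner steps 8 → 1 → 6, so m(11) = 6.
Codeword c = [8, 9, 3, 7, 6] ∈ F_13^5.


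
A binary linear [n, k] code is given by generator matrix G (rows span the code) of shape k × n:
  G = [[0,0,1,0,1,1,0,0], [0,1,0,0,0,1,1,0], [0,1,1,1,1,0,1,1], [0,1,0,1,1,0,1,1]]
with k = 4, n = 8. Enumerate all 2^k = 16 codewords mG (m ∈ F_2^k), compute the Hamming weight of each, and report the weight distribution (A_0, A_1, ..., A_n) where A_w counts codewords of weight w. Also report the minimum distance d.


Weight distribution: A_0 = 1, A_1 = 1, A_2 = 2, A_3 = 4, A_4 = 3, A_5 = 3, A_6 = 2. Minimum distance d = 1.

Enumerate all 2^4 = 16 messages m ∈ F_2^4.
For each, compute codeword c = mG in F_2^8, then tally its weight.
  m = 0000 → c = 00000000, weight = 0.
  m = 1000 → c = 00101100, weight = 3.
  m = 0100 → c = 01000110, weight = 3.
  m = 1100 → c = 01101010, weight = 4.
  m = 0010 → c = 01111011, weight = 6.
  m = 1010 → c = 01010111, weight = 5.
  m = 0110 → c = 00111101, weight = 5.
  m = 1110 → c = 00010001, weight = 2.
  m = 0001 → c = 01011011, weight = 5.
  m = 1001 → c = 01110111, weight = 6.
  m = 0101 → c = 00011101, weight = 4.
  m = 1101 → c = 00110001, weight = 3.
  m = 0011 → c = 00100000, weight = 1.
  m = 1011 → c = 00001100, weight = 2.
  m = 0111 → c = 01100110, weight = 4.
  m = 1111 → c = 01001010, weight = 3.
Tally weights:
  weight 0: 1 codewords.
  weight 1: 1 codewords.
  weight 2: 2 codewords.
  weight 3: 4 codewords.
  weight 4: 3 codewords.
  weight 5: 3 codewords.
  weight 6: 2 codewords.
Minimum distance d = smallest w > 0 with A_w > 0 = 1.
Sanity: Σ A_w = 16 = 2^4 = 16 ✓.


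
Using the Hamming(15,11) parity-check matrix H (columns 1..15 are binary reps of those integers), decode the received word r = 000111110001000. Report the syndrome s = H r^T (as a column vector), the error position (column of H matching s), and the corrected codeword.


s = (0, 1, 0, 0)^T, error position = 4, corrected codeword c = 000011110001000

Compute s = H r^T mod 2 one row at a time:
  s_1 = 1 + 0 + 0 + 0 + 1 + 0 + 0 + 0 = 2 ≡ 0 (mod 2).
  s_2 = 1 + 1 + 1 + 1 + 1 + 0 + 0 + 0 = 5 ≡ 1 (mod 2).
  s_3 = 0 + 0 + 1 + 1 + 0 + 0 + 0 + 0 = 2 ≡ 0 (mod 2).
  s_4 = 0 + 0 + 1 + 1 + 0 + 0 + 0 + 0 = 2 ≡ 0 (mod 2).
s = (0, 1, 0, 0)^T — this equals column 4 of H (binary 0100), so error is at position 4.
Correct: flip bit 4 of r = 000111110001000 to get c = 000011110001000.


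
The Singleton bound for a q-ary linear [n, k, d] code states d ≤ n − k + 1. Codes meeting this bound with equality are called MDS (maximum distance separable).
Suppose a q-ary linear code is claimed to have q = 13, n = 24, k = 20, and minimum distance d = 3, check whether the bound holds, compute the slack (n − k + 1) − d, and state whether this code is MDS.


Singleton RHS = n − k + 1 = 5, slack = 2, bound satisfied, not MDS.

Singleton bound: d ≤ n − k + 1.
Here n = 24, k = 20, so n − k + 1 = 5.
Given d = 3, check d ≤ 5: YES.
Slack = (n − k + 1) − d = 2.
The code is NOT MDS (slack = 2 > 0).
Description: the claimed parameters are [24, 20, 3]_13; such a code would be non-MDS.


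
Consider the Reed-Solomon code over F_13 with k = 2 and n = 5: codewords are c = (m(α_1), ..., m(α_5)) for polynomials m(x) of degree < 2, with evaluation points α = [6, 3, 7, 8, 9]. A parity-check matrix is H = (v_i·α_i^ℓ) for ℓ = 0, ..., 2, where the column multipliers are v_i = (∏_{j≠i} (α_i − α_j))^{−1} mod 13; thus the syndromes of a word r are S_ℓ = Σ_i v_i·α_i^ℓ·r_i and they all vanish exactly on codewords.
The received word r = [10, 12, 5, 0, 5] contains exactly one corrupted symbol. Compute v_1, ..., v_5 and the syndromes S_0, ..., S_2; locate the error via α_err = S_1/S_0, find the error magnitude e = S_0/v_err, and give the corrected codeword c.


S = (1, 9, 3), error at position 5, error magnitude e = 10, c = [10, 12, 5, 0, 8].

Step 1: column multipliers v_i = (∏_{j≠i}(α_i − α_j))^{−1} mod 13.
  i = 1 (α = 6): (6−3)(6−7)(6−8)(6−9) = 3·(−1)·(−2)·(−3) = −18 ≡ 8, so v_1 = 8^{−1} = 5 (mod 13).
  i = 2 (α = 3): (3−6)(3−7)(3−8)(3−9) = (−3)·(−4)·(−5)·(−6) = 360 ≡ 9, so v_2 = 9^{−1} = 3 (mod 13).
  i = 3 (α = 7): (7−6)(7−3)(7−8)(7−9) = 1·4·(−1)·(−2) = 8 ≡ 8, so v_3 = 8^{−1} = 5 (mod 13).
  i = 4 (α = 8): (8−6)(8−3)(8−7)(8−9) = 2·5·1·(−1) = −10 ≡ 3, so v_4 = 3^{−1} = 9 (mod 13).
  i = 5 (α = 9): (9−6)(9−3)(9−7)(9−8) = 3·6·2·1 = 36 ≡ 10, so v_5 = 10^{−1} = 4 (mod 13).
  v = [5, 3, 5, 9, 4].
Step 2: syndromes of r = [10, 12, 5, 0, 5] (all sums mod 13).
  S_0 = Σ v_i r_i = 5·10 + 3·12 + 5·5 + 9·0 + 4·5 = 131 ≡ 1.
  S_1 = Σ v_i α_i r_i = 5·6·10 + 3·3·12 + 5·7·5 + 9·8·0 + 4·9·5 = 763 ≡ 9.
  α_i^2 mod 13 = [10, 9, 10, 12, 3].
  S_2 = Σ v_i α_i^2 r_i = 5·10·10 + 3·9·12 + 5·10·5 + 9·12·0 + 4·3·5 = 1134 ≡ 3.
  S = (1, 9, 3) ≠ 0, so r is not a codeword (an error is present).
Step 3: locate the error. For a single error e at position i, S_ℓ = v_i·e·α_i^ℓ, so α_err = S_1/S_0.
  S_0^{−1} = 1^{−1} = 1 (mod 13), so α_err = 9·1 = 9 ≡ 9 = α_5. Error position i = 5.
  Consistency check: S_2/S_1 = 3·3 = 9 ≡ 9 = α_err ✓ (single-error assumption holds).
Step 4: error magnitude e = S_0/v_5 = S_0·∏_{j≠5}(α_5 − α_j) = 1·10 = 10 ≡ 10 (mod 13).
Step 5: correct position 5: c_5 = r_5 − e = 5 − 10 ≡ 8 (mod 13). Hence c = [10, 12, 5, 0, 8].
  Check: interpolating c through the α_i gives m(x) = 1 + 8·x (degree < 2) with m(α_i) = c_i for every i, so c is indeed a codeword.


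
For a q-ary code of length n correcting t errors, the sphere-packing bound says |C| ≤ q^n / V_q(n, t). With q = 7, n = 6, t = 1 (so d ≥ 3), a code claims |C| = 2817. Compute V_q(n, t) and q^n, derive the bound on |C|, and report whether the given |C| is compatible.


V_q(n, t) = 37, q^n = 117649, Hamming bound = 3179, |C| = 2817 ≤ bound (satisfied).

Step 1: Compute V_q(n, t) = Σ_{j=0}^1 C(n, j) (q−1)^j.
  j = 0: C(6,0)·(6)^0 = 1·1 = 1.
  j = 1: C(6,1)·(6)^1 = 6·6 = 36.
  V_q(n, t) = 1 + 36 = 37.
Step 2: q^n = 7^6 = 117649.
Step 3: Hamming bound ⌊q^n / V_q(n,t)⌋ = ⌊117649/37⌋ = 3179.
Step 4: Compare |C| = 2817 to 3179: satisfied.
The claimed |C| lies below the Hamming bound.


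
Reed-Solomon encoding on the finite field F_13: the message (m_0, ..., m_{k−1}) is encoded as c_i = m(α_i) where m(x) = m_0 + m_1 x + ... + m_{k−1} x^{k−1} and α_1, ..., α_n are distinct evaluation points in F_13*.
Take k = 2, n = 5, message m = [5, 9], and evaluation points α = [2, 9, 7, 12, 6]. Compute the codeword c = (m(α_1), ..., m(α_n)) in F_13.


c = [10, 8, 3, 9, 7]

Message polynomial: m(x) = 5 + 9·x (mod 13).
For each evaluation point α_i, compute m(α_i) mod 13:
  α_1 = 2: Horner steps 9 → 10, so m(2) = 10.
  α_2 = 9: Horner steps 9 → 8, so m(9) = 8.
  α_3 = 7: Horner steps 9 → 3, so m(7) = 3.
  α_4 = 12: Horner steps 9 → 9, so m(12) = 9.
  α_5 = 6: Horner steps 9 → 7, so m(6) = 7.
Codeword c = [10, 8, 3, 9, 7] ∈ F_13^5.


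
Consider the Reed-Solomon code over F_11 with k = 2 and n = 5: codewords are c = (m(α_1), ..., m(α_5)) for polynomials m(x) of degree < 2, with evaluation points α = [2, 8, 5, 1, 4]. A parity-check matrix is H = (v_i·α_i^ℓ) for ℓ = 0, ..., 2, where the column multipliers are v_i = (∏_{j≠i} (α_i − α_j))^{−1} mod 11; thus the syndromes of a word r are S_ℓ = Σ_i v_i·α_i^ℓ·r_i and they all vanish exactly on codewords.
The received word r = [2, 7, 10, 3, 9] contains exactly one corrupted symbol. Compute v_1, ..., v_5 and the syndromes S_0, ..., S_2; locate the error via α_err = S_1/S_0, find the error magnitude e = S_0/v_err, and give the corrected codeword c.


S = (10, 7, 6), error at position 5, error magnitude e = 9, c = [2, 7, 10, 3, 0].

Step 1: column multipliers v_i = (∏_{j≠i}(α_i − α_j))^{−1} mod 11.
  i = 1 (α = 2): (2−8)(2−5)(2−1)(2−4) = (−6)·(−3)·1·(−2) = −36 ≡ 8, so v_1 = 8^{−1} = 7 (mod 11).
  i = 2 (α = 8): (8−2)(8−5)(8−1)(8−4) = 6·3·7·4 = 504 ≡ 9, so v_2 = 9^{−1} = 5 (mod 11).
  i = 3 (α = 5): (5−2)(5−8)(5−1)(5−4) = 3·(−3)·4·1 = −36 ≡ 8, so v_3 = 8^{−1} = 7 (mod 11).
  i = 4 (α = 1): (1−2)(1−8)(1−5)(1−4) = (−1)·(−7)·(−4)·(−3) = 84 ≡ 7, so v_4 = 7^{−1} = 8 (mod 11).
  i = 5 (α = 4): (4−2)(4−8)(4−5)(4−1) = 2·(−4)·(−1)·3 = 24 ≡ 2, so v_5 = 2^{−1} = 6 (mod 11).
  v = [7, 5, 7, 8, 6].
Step 2: syndromes of r = [2, 7, 10, 3, 9] (all sums mod 11).
  S_0 = Σ v_i r_i = 7·2 + 5·7 + 7·10 + 8·3 + 6·9 = 197 ≡ 10.
  S_1 = Σ v_i α_i r_i = 7·2·2 + 5·8·7 + 7·5·10 + 8·1·3 + 6·4·9 = 898 ≡ 7.
  α_i^2 mod 11 = [4, 9, 3, 1, 5].
  S_2 = Σ v_i α_i^2 r_i = 7·4·2 + 5·9·7 + 7·3·10 + 8·1·3 + 6·5·9 = 875 ≡ 6.
  S = (10, 7, 6) ≠ 0, so r is not a codeword (an error is present).
Step 3: locate the error. For a single error e at position i, S_ℓ = v_i·e·α_i^ℓ, so α_err = S_1/S_0.
  S_0^{−1} = 10^{−1} = 10 (mod 11), so α_err = 7·10 = 70 ≡ 4 = α_5. Error position i = 5.
  Consistency check: S_2/S_1 = 6·8 = 48 ≡ 4 = α_err ✓ (single-error assumption holds).
Step 4: error magnitude e = S_0/v_5 = S_0·∏_{j≠5}(α_5 − α_j) = 10·2 = 20 ≡ 9 (mod 11).
Step 5: correct position 5: c_5 = r_5 − e = 9 − 9 ≡ 0 (mod 11). Hence c = [2, 7, 10, 3, 0].
  Check: interpolating c through the α_i gives m(x) = 4 + 10·x (degree < 2) with m(α_i) = c_i for every i, so c is indeed a codeword.


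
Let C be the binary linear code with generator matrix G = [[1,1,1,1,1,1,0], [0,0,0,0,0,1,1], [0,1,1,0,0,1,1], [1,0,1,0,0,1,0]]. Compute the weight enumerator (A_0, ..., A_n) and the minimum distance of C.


Weight distribution: A_0 = 1, A_2 = 2, A_3 = 6, A_4 = 3, A_5 = 2, A_6 = 2. Minimum distance d = 2.

Enumerate all 2^4 = 16 messages m ∈ F_2^4.
For each, compute codeword c = mG in F_2^7, then tally its weight.
  m = 0000 → c = 0000000, weight = 0.
  m = 1000 → c = 1111110, weight = 6.
  m = 0100 → c = 0000011, weight = 2.
  m = 1100 → c = 1111101, weight = 6.
  m = 0010 → c = 0110011, weight = 4.
  m = 1010 → c = 1001101, weight = 4.
  m = 0110 → c = 0110000, weight = 2.
  m = 1110 → c = 1001110, weight = 4.
  m = 0001 → c = 1010010, weight = 3.
  m = 1001 → c = 0101100, weight = 3.
  m = 0101 → c = 1010001, weight = 3.
  m = 1101 → c = 0101111, weight = 5.
  m = 0011 → c = 1100001, weight = 3.
  m = 1011 → c = 0011111, weight = 5.
  m = 0111 → c = 1100010, weight = 3.
  m = 1111 → c = 0011100, weight = 3.
Tally weights:
  weight 0: 1 codewords.
  weight 2: 2 codewords.
  weight 3: 6 codewords.
  weight 4: 3 codewords.
  weight 5: 2 codewords.
  weight 6: 2 codewords.
Minimum distance d = smallest w > 0 with A_w > 0 = 2.
Sanity: Σ A_w = 16 = 2^4 = 16 ✓.


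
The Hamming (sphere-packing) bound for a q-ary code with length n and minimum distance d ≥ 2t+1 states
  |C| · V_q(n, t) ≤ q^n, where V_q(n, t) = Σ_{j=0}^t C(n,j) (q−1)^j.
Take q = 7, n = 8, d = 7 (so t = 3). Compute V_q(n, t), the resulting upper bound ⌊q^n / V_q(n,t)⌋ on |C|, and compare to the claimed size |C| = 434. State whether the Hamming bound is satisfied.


V_q(n, t) = 13153, q^n = 5764801, Hamming bound = 438, |C| = 434 ≤ bound (satisfied).

Step 1: Compute V_q(n, t) = Σ_{j=0}^3 C(n, j) (q−1)^j.
  j = 0: C(8,0)·(6)^0 = 1·1 = 1.
  j = 1: C(8,1)·(6)^1 = 8·6 = 48.
  j = 2: C(8,2)·(6)^2 = 28·36 = 1008.
  j = 3: C(8,3)·(6)^3 = 56·216 = 12096.
  V_q(n, t) = 1 + 48 + 1008 + 12096 = 13153.
Step 2: q^n = 7^8 = 5764801.
Step 3: Hamming bound ⌊q^n / V_q(n,t)⌋ = ⌊5764801/13153⌋ = 438.
Step 4: Compare |C| = 434 to 438: satisfied.
The claimed |C| lies below the Hamming bound.


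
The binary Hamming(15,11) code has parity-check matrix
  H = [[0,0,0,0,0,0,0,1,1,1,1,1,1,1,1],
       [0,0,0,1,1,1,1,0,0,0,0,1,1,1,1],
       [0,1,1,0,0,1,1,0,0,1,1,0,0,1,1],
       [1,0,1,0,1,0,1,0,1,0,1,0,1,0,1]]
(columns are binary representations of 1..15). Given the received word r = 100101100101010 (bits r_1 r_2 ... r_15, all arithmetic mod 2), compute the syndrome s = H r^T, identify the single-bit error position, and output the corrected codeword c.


s = (1, 1, 0, 0)^T, error position = 12, corrected codeword c = 100101100100010

Compute s = H r^T mod 2 one row at a time:
  s_1 = 0 + 0 + 1 + 0 + 1 + 0 + 1 + 0 = 3 ≡ 1 (mod 2).
  s_2 = 1 + 0 + 1 + 1 + 1 + 0 + 1 + 0 = 5 ≡ 1 (mod 2).
  s_3 = 0 + 0 + 1 + 1 + 1 + 0 + 1 + 0 = 4 ≡ 0 (mod 2).
  s_4 = 1 + 0 + 0 + 1 + 0 + 0 + 0 + 0 = 2 ≡ 0 (mod 2).
s = (1, 1, 0, 0)^T — this equals column 12 of H (binary 1100), so error is at position 12.
Correct: flip bit 12 of r = 100101100101010 to get c = 100101100100010.


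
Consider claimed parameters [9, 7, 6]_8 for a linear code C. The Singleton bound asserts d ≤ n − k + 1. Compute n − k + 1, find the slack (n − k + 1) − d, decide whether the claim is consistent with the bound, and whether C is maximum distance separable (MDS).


Singleton RHS = n − k + 1 = 3, slack = -3, bound violated (no such code; not MDS).

Singleton bound: d ≤ n − k + 1.
Here n = 9, k = 7, so n − k + 1 = 3.
Given d = 6, check d ≤ 3: NO.
Slack = (n − k + 1) − d = -3.
The slack is negative: d = 6 exceeds n − k + 1 = 3 by 3, so the Singleton bound is violated and no linear [9, 7, 6]_8 code can exist. In particular it is not MDS (MDS requires d = n − k + 1 exactly).
Description: the claimed parameters are [9, 7, 6]_8; such a code would be impossible (violates the Singleton bound).


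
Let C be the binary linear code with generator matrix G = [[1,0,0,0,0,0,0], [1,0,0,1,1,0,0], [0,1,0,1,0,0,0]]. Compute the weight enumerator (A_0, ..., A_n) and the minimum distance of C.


Weight distribution: A_0 = 1, A_1 = 1, A_2 = 3, A_3 = 3. Minimum distance d = 1.

Enumerate all 2^3 = 8 messages m ∈ F_2^3.
For each, compute codeword c = mG in F_2^7, then tally its weight.
  m = 000 → c = 0000000, weight = 0.
  m = 100 → c = 1000000, weight = 1.
  m = 010 → c = 1001100, weight = 3.
  m = 110 → c = 0001100, weight = 2.
  m = 001 → c = 0101000, weight = 2.
  m = 101 → c = 1101000, weight = 3.
  m = 011 → c = 1100100, weight = 3.
  m = 111 → c = 0100100, weight = 2.
Tally weights:
  weight 0: 1 codewords.
  weight 1: 1 codewords.
  weight 2: 3 codewords.
  weight 3: 3 codewords.
Minimum distance d = smallest w > 0 with A_w > 0 = 1.
Sanity: Σ A_w = 8 = 2^3 = 8 ✓.


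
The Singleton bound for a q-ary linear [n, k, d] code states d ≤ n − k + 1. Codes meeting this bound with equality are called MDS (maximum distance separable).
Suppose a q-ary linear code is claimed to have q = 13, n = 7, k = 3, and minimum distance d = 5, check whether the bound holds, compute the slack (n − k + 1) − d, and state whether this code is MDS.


Singleton RHS = n − k + 1 = 5, slack = 0, bound satisfied, MDS.

Singleton bound: d ≤ n − k + 1.
Here n = 7, k = 3, so n − k + 1 = 5.
Given d = 5, check d ≤ 5: YES.
Slack = (n − k + 1) − d = 0.
The code is MDS (slack = 0).
Description: the claimed parameters are [7, 3, 5]_13; such a code would be MDS (meets Singleton bound).


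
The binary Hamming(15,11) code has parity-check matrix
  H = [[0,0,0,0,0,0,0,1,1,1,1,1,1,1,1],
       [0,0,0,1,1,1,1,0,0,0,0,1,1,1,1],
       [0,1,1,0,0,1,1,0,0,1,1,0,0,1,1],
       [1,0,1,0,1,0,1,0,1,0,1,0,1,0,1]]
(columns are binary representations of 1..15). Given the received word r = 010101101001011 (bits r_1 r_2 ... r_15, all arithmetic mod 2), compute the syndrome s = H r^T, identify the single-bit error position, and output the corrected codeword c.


s = (0, 0, 1, 1)^T, error position = 3, corrected codeword c = 011101101001011

Compute s = H r^T mod 2 one row at a time:
  s_1 = 0 + 1 + 0 + 0 + 1 + 0 + 1 + 1 = 4 ≡ 0 (mod 2).
  s_2 = 1 + 0 + 1 + 1 + 1 + 0 + 1 + 1 = 6 ≡ 0 (mod 2).
  s_3 = 1 + 0 + 1 + 1 + 0 + 0 + 1 + 1 = 5 ≡ 1 (mod 2).
  s_4 = 0 + 0 + 0 + 1 + 1 + 0 + 0 + 1 = 3 ≡ 1 (mod 2).
s = (0, 0, 1, 1)^T — this equals column 3 of H (binary 0011), so error is at position 3.
Correct: flip bit 3 of r = 010101101001011 to get c = 011101101001011.


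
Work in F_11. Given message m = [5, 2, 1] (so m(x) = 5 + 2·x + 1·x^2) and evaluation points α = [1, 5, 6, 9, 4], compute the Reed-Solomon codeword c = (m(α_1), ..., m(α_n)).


c = [8, 7, 9, 5, 7]

Message polynomial: m(x) = 5 + 2·x + 1·x^2 (mod 11).
For each evaluation point α_i, compute m(α_i) mod 11:
  α_1 = 1: Horner steps 1 → 3 → 8, so m(1) = 8.
  α_2 = 5: Horner steps 1 → 7 → 7, so m(5) = 7.
  α_3 = 6: Horner steps 1 → 8 → 9, so m(6) = 9.
  α_4 = 9: Horner steps 1 → 0 → 5, so m(9) = 5.
  α_5 = 4: Horner steps 1 → 6 → 7, so m(4) = 7.
Codeword c = [8, 7, 9, 5, 7] ∈ F_11^5.


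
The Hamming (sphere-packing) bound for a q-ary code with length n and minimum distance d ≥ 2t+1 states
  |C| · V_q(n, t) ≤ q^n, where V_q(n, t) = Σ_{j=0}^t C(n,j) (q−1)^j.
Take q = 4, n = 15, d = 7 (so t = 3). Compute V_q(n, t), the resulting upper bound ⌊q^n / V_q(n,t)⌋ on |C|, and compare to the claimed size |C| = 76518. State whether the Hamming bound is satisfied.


V_q(n, t) = 13276, q^n = 1073741824, Hamming bound = 80878, |C| = 76518 ≤ bound (satisfied).

Step 1: Compute V_q(n, t) = Σ_{j=0}^3 C(n, j) (q−1)^j.
  j = 0: C(15,0)·(3)^0 = 1·1 = 1.
  j = 1: C(15,1)·(3)^1 = 15·3 = 45.
  j = 2: C(15,2)·(3)^2 = 105·9 = 945.
  j = 3: C(15,3)·(3)^3 = 455·27 = 12285.
  V_q(n, t) = 1 + 45 + 945 + 12285 = 13276.
Step 2: q^n = 4^15 = 1073741824.
Step 3: Hamming bound ⌊q^n / V_q(n,t)⌋ = ⌊1073741824/13276⌋ = 80878.
Step 4: Compare |C| = 76518 to 80878: satisfied.
The claimed |C| lies below the Hamming bound.


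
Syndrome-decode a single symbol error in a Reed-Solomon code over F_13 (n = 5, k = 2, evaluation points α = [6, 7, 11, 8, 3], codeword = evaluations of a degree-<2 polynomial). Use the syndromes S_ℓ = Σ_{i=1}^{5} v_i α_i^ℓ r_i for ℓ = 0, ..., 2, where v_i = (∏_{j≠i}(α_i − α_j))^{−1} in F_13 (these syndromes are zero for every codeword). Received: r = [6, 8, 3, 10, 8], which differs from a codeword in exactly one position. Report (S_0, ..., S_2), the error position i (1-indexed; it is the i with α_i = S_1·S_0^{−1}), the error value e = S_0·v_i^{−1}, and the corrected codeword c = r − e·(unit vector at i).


S = (5, 2, 6), error at position 5, error magnitude e = 8, c = [6, 8, 3, 10, 0].

Step 1: column multipliers v_i = (∏_{j≠i}(α_i − α_j))^{−1} mod 13.
  i = 1 (α = 6): (6−7)(6−11)(6−8)(6−3) = (−1)·(−5)·(−2)·3 = −30 ≡ 9, so v_1 = 9^{−1} = 3 (mod 13).
  i = 2 (α = 7): (7−6)(7−11)(7−8)(7−3) = 1·(−4)·(−1)·4 = 16 ≡ 3, so v_2 = 3^{−1} = 9 (mod 13).
  i = 3 (α = 11): (11−6)(11−7)(11−8)(11−3) = 5·4·3·8 = 480 ≡ 12, so v_3 = 12^{−1} = 12 (mod 13).
  i = 4 (α = 8): (8−6)(8−7)(8−11)(8−3) = 2·1·(−3)·5 = −30 ≡ 9, so v_4 = 9^{−1} = 3 (mod 13).
  i = 5 (α = 3): (3−6)(3−7)(3−11)(3−8) = (−3)·(−4)·(−8)·(−5) = 480 ≡ 12, so v_5 = 12^{−1} = 12 (mod 13).
  v = [3, 9, 12, 3, 12].
Step 2: syndromes of r = [6, 8, 3, 10, 8] (all sums mod 13).
  S_0 = Σ v_i r_i = 3·6 + 9·8 + 12·3 + 3·10 + 12·8 = 252 ≡ 5.
  S_1 = Σ v_i α_i r_i = 3·6·6 + 9·7·8 + 12·11·3 + 3·8·10 + 12·3·8 = 1536 ≡ 2.
  α_i^2 mod 13 = [10, 10, 4, 12, 9].
  S_2 = Σ v_i α_i^2 r_i = 3·10·6 + 9·10·8 + 12·4·3 + 3·12·10 + 12·9·8 = 2268 ≡ 6.
  S = (5, 2, 6) ≠ 0, so r is not a codeword (an error is present).
Step 3: locate the error. For a single error e at position i, S_ℓ = v_i·e·α_i^ℓ, so α_err = S_1/S_0.
  S_0^{−1} = 5^{−1} = 8 (mod 13), so α_err = 2·8 = 16 ≡ 3 = α_5. Error position i = 5.
  Consistency check: S_2/S_1 = 6·7 = 42 ≡ 3 = α_err ✓ (single-error assumption holds).
Step 4: error magnitude e = S_0/v_5 = S_0·∏_{j≠5}(α_5 − α_j) = 5·12 = 60 ≡ 8 (mod 13).
Step 5: correct position 5: c_5 = r_5 − e = 8 − 8 ≡ 0 (mod 13). Hence c = [6, 8, 3, 10, 0].
  Check: interpolating c through the α_i gives m(x) = 7 + 2·x (degree < 2) with m(α_i) = c_i for every i, so c is indeed a codeword.


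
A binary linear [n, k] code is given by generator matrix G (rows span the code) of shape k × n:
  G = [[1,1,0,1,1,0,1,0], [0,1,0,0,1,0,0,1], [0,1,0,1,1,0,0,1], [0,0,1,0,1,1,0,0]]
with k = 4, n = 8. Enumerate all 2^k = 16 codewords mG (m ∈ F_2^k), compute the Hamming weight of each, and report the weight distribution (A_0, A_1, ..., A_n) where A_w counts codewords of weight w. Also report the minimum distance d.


Weight distribution: A_0 = 1, A_1 = 1, A_3 = 3, A_4 = 5, A_5 = 3, A_6 = 2, A_7 = 1. Minimum distance d = 1.

Enumerate all 2^4 = 16 messages m ∈ F_2^4.
For each, compute codeword c = mG in F_2^8, then tally its weight.
  m = 0000 → c = 00000000, weight = 0.
  m = 1000 → c = 11011010, weight = 5.
  m = 0100 → c = 01001001, weight = 3.
  m = 1100 → c = 10010011, weight = 4.
  m = 0010 → c = 01011001, weight = 4.
  m = 1010 → c = 10000011, weight = 3.
  m = 0110 → c = 00010000, weight = 1.
  m = 1110 → c = 11001010, weight = 4.
  m = 0001 → c = 00101100, weight = 3.
  m = 1001 → c = 11110110, weight = 6.
  m = 0101 → c = 01100101, weight = 4.
  m = 1101 → c = 10111111, weight = 7.
  m = 0011 → c = 01110101, weight = 5.
  m = 1011 → c = 10101111, weight = 6.
  m = 0111 → c = 00111100, weight = 4.
  m = 1111 → c = 11100110, weight = 5.
Tally weights:
  weight 0: 1 codewords.
  weight 1: 1 codewords.
  weight 3: 3 codewords.
  weight 4: 5 codewords.
  weight 5: 3 codewords.
  weight 6: 2 codewords.
  weight 7: 1 codewords.
Minimum distance d = smallest w > 0 with A_w > 0 = 1.
Sanity: Σ A_w = 16 = 2^4 = 16 ✓.


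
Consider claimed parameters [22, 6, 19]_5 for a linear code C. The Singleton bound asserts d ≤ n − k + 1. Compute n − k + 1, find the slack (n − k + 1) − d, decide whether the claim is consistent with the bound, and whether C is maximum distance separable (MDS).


Singleton RHS = n − k + 1 = 17, slack = -2, bound violated (no such code; not MDS).

Singleton bound: d ≤ n − k + 1.
Here n = 22, k = 6, so n − k + 1 = 17.
Given d = 19, check d ≤ 17: NO.
Slack = (n − k + 1) − d = -2.
The slack is negative: d = 19 exceeds n − k + 1 = 17 by 2, so the Singleton bound is violated and no linear [22, 6, 19]_5 code can exist. In particular it is not MDS (MDS requires d = n − k + 1 exactly).
Description: the claimed parameters are [22, 6, 19]_5; such a code would be impossible (violates the Singleton bound).


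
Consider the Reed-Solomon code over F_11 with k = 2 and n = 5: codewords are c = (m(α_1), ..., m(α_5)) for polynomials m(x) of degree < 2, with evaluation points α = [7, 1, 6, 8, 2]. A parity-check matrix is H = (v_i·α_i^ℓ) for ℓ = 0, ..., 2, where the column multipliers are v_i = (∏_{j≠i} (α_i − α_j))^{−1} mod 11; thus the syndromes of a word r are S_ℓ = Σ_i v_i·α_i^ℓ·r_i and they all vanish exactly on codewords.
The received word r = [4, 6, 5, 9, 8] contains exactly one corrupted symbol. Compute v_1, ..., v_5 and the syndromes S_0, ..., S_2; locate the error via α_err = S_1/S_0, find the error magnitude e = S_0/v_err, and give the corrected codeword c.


S = (10, 4, 6), error at position 1, error magnitude e = 8, c = [7, 6, 5, 9, 8].

Step 1: column multipliers v_i = (∏_{j≠i}(α_i − α_j))^{−1} mod 11.
  i = 1 (α = 7): (7−1)(7−6)(7−8)(7−2) = 6·1·(−1)·5 = −30 ≡ 3, so v_1 = 3^{−1} = 4 (mod 11).
  i = 2 (α = 1): (1−7)(1−6)(1−8)(1−2) = (−6)·(−5)·(−7)·(−1) = 210 ≡ 1, so v_2 = 1^{−1} = 1 (mod 11).
  i = 3 (α = 6): (6−7)(6−1)(6−8)(6−2) = (−1)·5·(−2)·4 = 40 ≡ 7, so v_3 = 7^{−1} = 8 (mod 11).
  i = 4 (α = 8): (8−7)(8−1)(8−6)(8−2) = 1·7·2·6 = 84 ≡ 7, so v_4 = 7^{−1} = 8 (mod 11).
  i = 5 (α = 2): (2−7)(2−1)(2−6)(2−8) = (−5)·1·(−4)·(−6) = −120 ≡ 1, so v_5 = 1^{−1} = 1 (mod 11).
  v = [4, 1, 8, 8, 1].
Step 2: syndromes of r = [4, 6, 5, 9, 8] (all sums mod 11).
  S_0 = Σ v_i r_i = 4·4 + 1·6 + 8·5 + 8·9 + 1·8 = 142 ≡ 10.
  S_1 = Σ v_i α_i r_i = 4·7·4 + 1·1·6 + 8·6·5 + 8·8·9 + 1·2·8 = 950 ≡ 4.
  α_i^2 mod 11 = [5, 1, 3, 9, 4].
  S_2 = Σ v_i α_i^2 r_i = 4·5·4 + 1·1·6 + 8·3·5 + 8·9·9 + 1·4·8 = 886 ≡ 6.
  S = (10, 4, 6) ≠ 0, so r is not a codeword (an error is present).
Step 3: locate the error. For a single error e at position i, S_ℓ = v_i·e·α_i^ℓ, so α_err = S_1/S_0.
  S_0^{−1} = 10^{−1} = 10 (mod 11), so α_err = 4·10 = 40 ≡ 7 = α_1. Error position i = 1.
  Consistency check: S_2/S_1 = 6·3 = 18 ≡ 7 = α_err ✓ (single-error assumption holds).
Step 4: error magnitude e = S_0/v_1 = S_0·∏_{j≠1}(α_1 − α_j) = 10·3 = 30 ≡ 8 (mod 11).
Step 5: correct position 1: c_1 = r_1 − e = 4 − 8 ≡ 7 (mod 11). Hence c = [7, 6, 5, 9, 8].
  Check: interpolating c through the α_i gives m(x) = 4 + 2·x (degree < 2) with m(α_i) = c_i for every i, so c is indeed a codeword.


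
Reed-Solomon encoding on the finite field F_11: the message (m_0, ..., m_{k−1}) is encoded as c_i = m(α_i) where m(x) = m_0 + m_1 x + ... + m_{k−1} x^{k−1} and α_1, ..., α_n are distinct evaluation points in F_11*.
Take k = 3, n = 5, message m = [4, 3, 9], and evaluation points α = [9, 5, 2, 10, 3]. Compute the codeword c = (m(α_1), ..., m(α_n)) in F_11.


c = [1, 2, 2, 10, 6]

Message polynomial: m(x) = 4 + 3·x + 9·x^2 (mod 11).
For each evaluation point α_i, compute m(α_i) mod 11:
  α_1 = 9: Horner steps 9 → 7 → 1, so m(9) = 1.
  α_2 = 5: Horner steps 9 → 4 → 2, so m(5) = 2.
  α_3 = 2: Horner steps 9 → 10 → 2, so m(2) = 2.
  α_4 = 10: Horner steps 9 → 5 → 10, so m(10) = 10.
  α_5 = 3: Horner steps 9 → 8 → 6, so m(3) = 6.
Codeword c = [1, 2, 2, 10, 6] ∈ F_11^5.


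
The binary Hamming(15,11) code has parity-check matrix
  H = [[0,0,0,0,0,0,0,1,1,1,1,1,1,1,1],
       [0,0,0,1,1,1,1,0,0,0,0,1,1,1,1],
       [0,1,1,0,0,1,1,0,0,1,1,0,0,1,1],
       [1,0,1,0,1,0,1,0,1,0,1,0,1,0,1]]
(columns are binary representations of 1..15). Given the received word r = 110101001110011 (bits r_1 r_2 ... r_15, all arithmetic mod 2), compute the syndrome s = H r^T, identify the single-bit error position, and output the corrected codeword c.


s = (1, 0, 0, 0)^T, error position = 8, corrected codeword c = 110101011110011

Compute s = H r^T mod 2 one row at a time:
  s_1 = 0 + 1 + 1 + 1 + 0 + 0 + 1 + 1 = 5 ≡ 1 (mod 2).
  s_2 = 1 + 0 + 1 + 0 + 0 + 0 + 1 + 1 = 4 ≡ 0 (mod 2).
  s_3 = 1 + 0 + 1 + 0 + 1 + 1 + 1 + 1 = 6 ≡ 0 (mod 2).
  s_4 = 1 + 0 + 0 + 0 + 1 + 1 + 0 + 1 = 4 ≡ 0 (mod 2).
s = (1, 0, 0, 0)^T — this equals column 8 of H (binary 1000), so error is at position 8.
Correct: flip bit 8 of r = 110101001110011 to get c = 110101011110011.


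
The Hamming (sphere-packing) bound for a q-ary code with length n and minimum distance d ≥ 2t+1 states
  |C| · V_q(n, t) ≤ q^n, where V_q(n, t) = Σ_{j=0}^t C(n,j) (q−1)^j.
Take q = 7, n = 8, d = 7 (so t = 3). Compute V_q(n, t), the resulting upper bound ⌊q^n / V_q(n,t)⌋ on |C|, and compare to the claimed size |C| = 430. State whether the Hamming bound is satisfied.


V_q(n, t) = 13153, q^n = 5764801, Hamming bound = 438, |C| = 430 ≤ bound (satisfied).

Step 1: Compute V_q(n, t) = Σ_{j=0}^3 C(n, j) (q−1)^j.
  j = 0: C(8,0)·(6)^0 = 1·1 = 1.
  j = 1: C(8,1)·(6)^1 = 8·6 = 48.
  j = 2: C(8,2)·(6)^2 = 28·36 = 1008.
  j = 3: C(8,3)·(6)^3 = 56·216 = 12096.
  V_q(n, t) = 1 + 48 + 1008 + 12096 = 13153.
Step 2: q^n = 7^8 = 5764801.
Step 3: Hamming bound ⌊q^n / V_q(n,t)⌋ = ⌊5764801/13153⌋ = 438.
Step 4: Compare |C| = 430 to 438: satisfied.
The claimed |C| lies below the Hamming bound.


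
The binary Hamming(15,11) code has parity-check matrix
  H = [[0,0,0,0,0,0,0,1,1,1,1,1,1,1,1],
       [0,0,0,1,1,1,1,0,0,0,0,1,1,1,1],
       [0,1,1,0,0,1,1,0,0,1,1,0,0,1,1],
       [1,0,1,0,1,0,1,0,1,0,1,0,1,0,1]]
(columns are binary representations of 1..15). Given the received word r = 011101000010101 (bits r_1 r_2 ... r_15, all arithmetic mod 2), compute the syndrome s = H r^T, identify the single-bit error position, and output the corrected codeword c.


s = (1, 0, 1, 0)^T, error position = 10, corrected codeword c = 011101000110101

Compute s = H r^T mod 2 one row at a time:
  s_1 = 0 + 0 + 0 + 1 + 0 + 1 + 0 + 1 = 3 ≡ 1 (mod 2).
  s_2 = 1 + 0 + 1 + 0 + 0 + 1 + 0 + 1 = 4 ≡ 0 (mod 2).
  s_3 = 1 + 1 + 1 + 0 + 0 + 1 + 0 + 1 = 5 ≡ 1 (mod 2).
  s_4 = 0 + 1 + 0 + 0 + 0 + 1 + 1 + 1 = 4 ≡ 0 (mod 2).
s = (1, 0, 1, 0)^T — this equals column 10 of H (binary 1010), so error is at position 10.
Correct: flip bit 10 of r = 011101000010101 to get c = 011101000110101.


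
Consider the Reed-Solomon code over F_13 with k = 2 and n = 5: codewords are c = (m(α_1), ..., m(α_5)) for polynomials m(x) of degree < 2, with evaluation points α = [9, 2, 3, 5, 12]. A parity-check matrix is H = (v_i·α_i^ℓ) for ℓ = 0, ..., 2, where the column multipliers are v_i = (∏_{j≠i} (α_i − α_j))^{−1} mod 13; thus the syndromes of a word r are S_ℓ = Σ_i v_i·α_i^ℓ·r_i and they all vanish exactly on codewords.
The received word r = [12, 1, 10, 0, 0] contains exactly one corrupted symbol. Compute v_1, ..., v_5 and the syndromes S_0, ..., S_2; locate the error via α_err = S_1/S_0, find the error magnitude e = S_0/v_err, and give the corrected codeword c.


S = (2, 10, 11), error at position 4, error magnitude e = 11, c = [12, 1, 10, 2, 0].

Step 1: column multipliers v_i = (∏_{j≠i}(α_i − α_j))^{−1} mod 13.
  i = 1 (α = 9): (9−2)(9−3)(9−5)(9−12) = 7·6·4·(−3) = −504 ≡ 3, so v_1 = 3^{−1} = 9 (mod 13).
  i = 2 (α = 2): (2−9)(2−3)(2−5)(2−12) = (−7)·(−1)·(−3)·(−10) = 210 ≡ 2, so v_2 = 2^{−1} = 7 (mod 13).
  i = 3 (α = 3): (3−9)(3−2)(3−5)(3−12) = (−6)·1·(−2)·(−9) = −108 ≡ 9, so v_3 = 9^{−1} = 3 (mod 13).
  i = 4 (α = 5): (5−9)(5−2)(5−3)(5−12) = (−4)·3·2·(−7) = 168 ≡ 12, so v_4 = 12^{−1} = 12 (mod 13).
  i = 5 (α = 12): (12−9)(12−2)(12−3)(12−5) = 3·10·9·7 = 1890 ≡ 5, so v_5 = 5^{−1} = 8 (mod 13).
  v = [9, 7, 3, 12, 8].
Step 2: syndromes of r = [12, 1, 10, 0, 0] (all sums mod 13).
  S_0 = Σ v_i r_i = 9·12 + 7·1 + 3·10 + 12·0 + 8·0 = 145 ≡ 2.
  S_1 = Σ v_i α_i r_i = 9·9·12 + 7·2·1 + 3·3·10 + 12·5·0 + 8·12·0 = 1076 ≡ 10.
  α_i^2 mod 13 = [3, 4, 9, 12, 1].
  S_2 = Σ v_i α_i^2 r_i = 9·3·12 + 7·4·1 + 3·9·10 + 12·12·0 + 8·1·0 = 622 ≡ 11.
  S = (2, 10, 11) ≠ 0, so r is not a codeword (an error is present).
Step 3: locate the error. For a single error e at position i, S_ℓ = v_i·e·α_i^ℓ, so α_err = S_1/S_0.
  S_0^{−1} = 2^{−1} = 7 (mod 13), so α_err = 10·7 = 70 ≡ 5 = α_4. Error position i = 4.
  Consistency check: S_2/S_1 = 11·4 = 44 ≡ 5 = α_err ✓ (single-error assumption holds).
Step 4: error magnitude e = S_0/v_4 = S_0·∏_{j≠4}(α_4 − α_j) = 2·12 = 24 ≡ 11 (mod 13).
Step 5: correct position 4: c_4 = r_4 − e = 0 − 11 ≡ 2 (mod 13). Hence c = [12, 1, 10, 2, 0].
  Check: interpolating c through the α_i gives m(x) = 9 + 9·x (degree < 2) with m(α_i) = c_i for every i, so c is indeed a codeword.


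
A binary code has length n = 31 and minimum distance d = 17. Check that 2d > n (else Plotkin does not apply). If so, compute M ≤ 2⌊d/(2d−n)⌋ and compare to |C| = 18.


Plotkin bound M ≤ 10; given |C| = 18 > bound (violated).

Check applicability: 2d = 34, n = 31.
2d − n = 3 > 0, so Plotkin applies.
Compute d/(2d−n) = 17/3 ≈ 5.6667.
⌊d/(2d−n)⌋ = 5.
Plotkin bound: M ≤ 2·5 = 10.
Given |C| = 18, check: VIOLATED.
This |C| is above the Plotkin bound, so no binary code with n = 31, d = 17 and 18 codewords exists.


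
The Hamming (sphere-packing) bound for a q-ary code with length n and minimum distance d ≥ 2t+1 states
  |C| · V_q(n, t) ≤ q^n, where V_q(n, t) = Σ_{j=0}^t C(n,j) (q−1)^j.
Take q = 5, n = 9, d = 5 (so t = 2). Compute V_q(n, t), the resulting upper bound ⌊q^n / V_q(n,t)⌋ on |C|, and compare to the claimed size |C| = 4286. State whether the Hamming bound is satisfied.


V_q(n, t) = 613, q^n = 1953125, Hamming bound = 3186, |C| = 4286 > bound (violated).

Step 1: Compute V_q(n, t) = Σ_{j=0}^2 C(n, j) (q−1)^j.
  j = 0: C(9,0)·(4)^0 = 1·1 = 1.
  j = 1: C(9,1)·(4)^1 = 9·4 = 36.
  j = 2: C(9,2)·(4)^2 = 36·16 = 576.
  V_q(n, t) = 1 + 36 + 576 = 613.
Step 2: q^n = 5^9 = 1953125.
Step 3: Hamming bound ⌊q^n / V_q(n,t)⌋ = ⌊1953125/613⌋ = 3186.
Step 4: Compare |C| = 4286 to 3186: violated.
The claimed |C| lies above the Hamming bound, so no 5-ary code of length 9 with d ≥ 5 can have 4286 codewords.


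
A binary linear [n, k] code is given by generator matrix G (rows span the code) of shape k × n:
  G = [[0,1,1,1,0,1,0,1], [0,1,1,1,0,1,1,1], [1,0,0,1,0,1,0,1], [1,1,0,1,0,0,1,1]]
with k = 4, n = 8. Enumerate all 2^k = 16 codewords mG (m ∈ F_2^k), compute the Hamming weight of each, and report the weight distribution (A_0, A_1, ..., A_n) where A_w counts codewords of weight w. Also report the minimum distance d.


Weight distribution: A_0 = 1, A_1 = 1, A_2 = 1, A_3 = 4, A_4 = 5, A_5 = 3, A_6 = 1. Minimum distance d = 1.

Enumerate all 2^4 = 16 messages m ∈ F_2^4.
For each, compute codeword c = mG in F_2^8, then tally its weight.
  m = 0000 → c = 00000000, weight = 0.
  m = 1000 → c = 01110101, weight = 5.
  m = 0100 → c = 01110111, weight = 6.
  m = 1100 → c = 00000010, weight = 1.
  m = 0010 → c = 10010101, weight = 4.
  m = 1010 → c = 11100000, weight = 3.
  m = 0110 → c = 11100010, weight = 4.
  m = 1110 → c = 10010111, weight = 5.
  m = 0001 → c = 11010011, weight = 5.
  m = 1001 → c = 10100110, weight = 4.
  m = 0101 → c = 10100100, weight = 3.
  m = 1101 → c = 11010001, weight = 4.
  m = 0011 → c = 01000110, weight = 3.
  m = 1011 → c = 00110011, weight = 4.
  m = 0111 → c = 00110001, weight = 3.
  m = 1111 → c = 01000100, weight = 2.
Tally weights:
  weight 0: 1 codewords.
  weight 1: 1 codewords.
  weight 2: 1 codewords.
  weight 3: 4 codewords.
  weight 4: 5 codewords.
  weight 5: 3 codewords.
  weight 6: 1 codewords.
Minimum distance d = smallest w > 0 with A_w > 0 = 1.
Sanity: Σ A_w = 16 = 2^4 = 16 ✓.


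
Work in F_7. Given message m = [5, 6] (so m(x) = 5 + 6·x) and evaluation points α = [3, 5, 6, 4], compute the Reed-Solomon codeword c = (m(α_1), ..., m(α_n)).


c = [2, 0, 6, 1]

Message polynomial: m(x) = 5 + 6·x (mod 7).
For each evaluation point α_i, compute m(α_i) mod 7:
  α_1 = 3: Horner steps 6 → 2, so m(3) = 2.
  α_2 = 5: Horner steps 6 → 0, so m(5) = 0.
  α_3 = 6: Horner steps 6 → 6, so m(6) = 6.
  α_4 = 4: Horner steps 6 → 1, so m(4) = 1.
Codeword c = [2, 0, 6, 1] ∈ F_7^4.


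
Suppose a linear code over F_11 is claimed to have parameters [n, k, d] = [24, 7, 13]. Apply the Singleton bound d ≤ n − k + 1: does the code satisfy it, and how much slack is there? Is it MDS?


Singleton RHS = n − k + 1 = 18, slack = 5, bound satisfied, not MDS.

Singleton bound: d ≤ n − k + 1.
Here n = 24, k = 7, so n − k + 1 = 18.
Given d = 13, check d ≤ 18: YES.
Slack = (n − k + 1) − d = 5.
The code is NOT MDS (slack = 5 > 0).
Description: the claimed parameters are [24, 7, 13]_11; such a code would be non-MDS.


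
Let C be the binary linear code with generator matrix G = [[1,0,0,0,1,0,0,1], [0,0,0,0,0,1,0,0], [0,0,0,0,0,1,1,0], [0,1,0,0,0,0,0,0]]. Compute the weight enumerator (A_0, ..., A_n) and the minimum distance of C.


Weight distribution: A_0 = 1, A_1 = 3, A_2 = 3, A_3 = 2, A_4 = 3, A_5 = 3, A_6 = 1. Minimum distance d = 1.

Enumerate all 2^4 = 16 messages m ∈ F_2^4.
For each, compute codeword c = mG in F_2^8, then tally its weight.
  m = 0000 → c = 00000000, weight = 0.
  m = 1000 → c = 10001001, weight = 3.
  m = 0100 → c = 00000100, weight = 1.
  m = 1100 → c = 10001101, weight = 4.
  m = 0010 → c = 00000110, weight = 2.
  m = 1010 → c = 10001111, weight = 5.
  m = 0110 → c = 00000010, weight = 1.
  m = 1110 → c = 10001011, weight = 4.
  m = 0001 → c = 01000000, weight = 1.
  m = 1001 → c = 11001001, weight = 4.
  m = 0101 → c = 01000100, weight = 2.
  m = 1101 → c = 11001101, weight = 5.
  m = 0011 → c = 01000110, weight = 3.
  m = 1011 → c = 11001111, weight = 6.
  m = 0111 → c = 01000010, weight = 2.
  m = 1111 → c = 11001011, weight = 5.
Tally weights:
  weight 0: 1 codewords.
  weight 1: 3 codewords.
  weight 2: 3 codewords.
  weight 3: 2 codewords.
  weight 4: 3 codewords.
  weight 5: 3 codewords.
  weight 6: 1 codewords.
Minimum distance d = smallest w > 0 with A_w > 0 = 1.
Sanity: Σ A_w = 16 = 2^4 = 16 ✓.


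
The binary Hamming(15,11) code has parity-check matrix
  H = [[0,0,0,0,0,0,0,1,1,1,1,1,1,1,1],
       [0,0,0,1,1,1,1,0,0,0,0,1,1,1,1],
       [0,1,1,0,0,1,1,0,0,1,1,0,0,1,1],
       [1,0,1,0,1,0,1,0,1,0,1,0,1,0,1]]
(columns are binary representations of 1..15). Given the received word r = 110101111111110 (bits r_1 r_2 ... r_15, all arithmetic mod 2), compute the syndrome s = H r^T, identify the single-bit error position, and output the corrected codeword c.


s = (1, 0, 0, 1)^T, error position = 9, corrected codeword c = 110101110111110

Compute s = H r^T mod 2 one row at a time:
  s_1 = 1 + 1 + 1 + 1 + 1 + 1 + 1 + 0 = 7 ≡ 1 (mod 2).
  s_2 = 1 + 0 + 1 + 1 + 1 + 1 + 1 + 0 = 6 ≡ 0 (mod 2).
  s_3 = 1 + 0 + 1 + 1 + 1 + 1 + 1 + 0 = 6 ≡ 0 (mod 2).
  s_4 = 1 + 0 + 0 + 1 + 1 + 1 + 1 + 0 = 5 ≡ 1 (mod 2).
s = (1, 0, 0, 1)^T — this equals column 9 of H (binary 1001), so error is at position 9.
Correct: flip bit 9 of r = 110101111111110 to get c = 110101110111110.


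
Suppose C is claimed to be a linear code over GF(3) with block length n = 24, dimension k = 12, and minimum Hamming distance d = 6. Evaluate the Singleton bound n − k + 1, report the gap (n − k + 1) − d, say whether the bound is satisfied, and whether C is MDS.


Singleton RHS = n − k + 1 = 13, slack = 7, bound satisfied, not MDS.

Singleton bound: d ≤ n − k + 1.
Here n = 24, k = 12, so n − k + 1 = 13.
Given d = 6, check d ≤ 13: YES.
Slack = (n − k + 1) − d = 7.
The code is NOT MDS (slack = 7 > 0).
Description: the claimed parameters are [24, 12, 6]_3; such a code would be non-MDS.


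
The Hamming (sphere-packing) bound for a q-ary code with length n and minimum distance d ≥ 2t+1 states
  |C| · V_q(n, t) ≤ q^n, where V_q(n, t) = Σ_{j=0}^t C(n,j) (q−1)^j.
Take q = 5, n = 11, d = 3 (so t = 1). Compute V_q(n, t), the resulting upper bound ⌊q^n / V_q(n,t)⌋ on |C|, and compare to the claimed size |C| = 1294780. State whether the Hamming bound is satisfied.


V_q(n, t) = 45, q^n = 48828125, Hamming bound = 1085069, |C| = 1294780 > bound (violated).

Step 1: Compute V_q(n, t) = Σ_{j=0}^1 C(n, j) (q−1)^j.
  j = 0: C(11,0)·(4)^0 = 1·1 = 1.
  j = 1: C(11,1)·(4)^1 = 11·4 = 44.
  V_q(n, t) = 1 + 44 = 45.
Step 2: q^n = 5^11 = 48828125.
Step 3: Hamming bound ⌊q^n / V_q(n,t)⌋ = ⌊48828125/45⌋ = 1085069.
Step 4: Compare |C| = 1294780 to 1085069: violated.
The claimed |C| lies above the Hamming bound, so no 5-ary code of length 11 with d ≥ 3 can have 1294780 codewords.


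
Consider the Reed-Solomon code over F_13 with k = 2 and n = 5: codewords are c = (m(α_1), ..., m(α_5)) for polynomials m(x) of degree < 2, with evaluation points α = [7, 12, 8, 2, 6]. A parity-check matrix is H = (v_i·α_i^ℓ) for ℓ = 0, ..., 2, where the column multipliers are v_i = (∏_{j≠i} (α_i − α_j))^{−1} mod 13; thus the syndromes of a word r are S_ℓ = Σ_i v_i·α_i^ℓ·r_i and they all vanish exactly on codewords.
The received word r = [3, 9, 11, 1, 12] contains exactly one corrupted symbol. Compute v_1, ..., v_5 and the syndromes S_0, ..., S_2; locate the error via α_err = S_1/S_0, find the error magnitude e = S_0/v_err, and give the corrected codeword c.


S = (2, 1, 7), error at position 1, error magnitude e = 11, c = [5, 9, 11, 1, 12].

Step 1: column multipliers v_i = (∏_{j≠i}(α_i − α_j))^{−1} mod 13.
  i = 1 (α = 7): (7−12)(7−8)(7−2)(7−6) = (−5)·(−1)·5·1 = 25 ≡ 12, so v_1 = 12^{−1} = 12 (mod 13).
  i = 2 (α = 12): (12−7)(12−8)(12−2)(12−6) = 5·4·10·6 = 1200 ≡ 4, so v_2 = 4^{−1} = 10 (mod 13).
  i = 3 (α = 8): (8−7)(8−12)(8−2)(8−6) = 1·(−4)·6·2 = −48 ≡ 4, so v_3 = 4^{−1} = 10 (mod 13).
  i = 4 (α = 2): (2−7)(2−12)(2−8)(2−6) = (−5)·(−10)·(−6)·(−4) = 1200 ≡ 4, so v_4 = 4^{−1} = 10 (mod 13).
  i = 5 (α = 6): (6−7)(6−12)(6−8)(6−2) = (−1)·(−6)·(−2)·4 = −48 ≡ 4, so v_5 = 4^{−1} = 10 (mod 13).
  v = [12, 10, 10, 10, 10].
Step 2: syndromes of r = [3, 9, 11, 1, 12] (all sums mod 13).
  S_0 = Σ v_i r_i = 12·3 + 10·9 + 10·11 + 10·1 + 10·12 = 366 ≡ 2.
  S_1 = Σ v_i α_i r_i = 12·7·3 + 10·12·9 + 10·8·11 + 10·2·1 + 10·6·12 = 2952 ≡ 1.
  α_i^2 mod 13 = [10, 1, 12, 4, 10].
  S_2 = Σ v_i α_i^2 r_i = 12·10·3 + 10·1·9 + 10·12·11 + 10·4·1 + 10·10·12 = 3010 ≡ 7.
  S = (2, 1, 7) ≠ 0, so r is not a codeword (an error is present).
Step 3: locate the error. For a single error e at position i, S_ℓ = v_i·e·α_i^ℓ, so α_err = S_1/S_0.
  S_0^{−1} = 2^{−1} = 7 (mod 13), so α_err = 1·7 = 7 ≡ 7 = α_1. Error position i = 1.
  Consistency check: S_2/S_1 = 7·1 = 7 ≡ 7 = α_err ✓ (single-error assumption holds).
Step 4: error magnitude e = S_0/v_1 = S_0·∏_{j≠1}(α_1 − α_j) = 2·12 = 24 ≡ 11 (mod 13).
Step 5: correct position 1: c_1 = r_1 − e = 3 − 11 ≡ 5 (mod 13). Hence c = [5, 9, 11, 1, 12].
  Check: interpolating c through the α_i gives m(x) = 2 + 6·x (degree < 2) with m(α_i) = c_i for every i, so c is indeed a codeword.
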